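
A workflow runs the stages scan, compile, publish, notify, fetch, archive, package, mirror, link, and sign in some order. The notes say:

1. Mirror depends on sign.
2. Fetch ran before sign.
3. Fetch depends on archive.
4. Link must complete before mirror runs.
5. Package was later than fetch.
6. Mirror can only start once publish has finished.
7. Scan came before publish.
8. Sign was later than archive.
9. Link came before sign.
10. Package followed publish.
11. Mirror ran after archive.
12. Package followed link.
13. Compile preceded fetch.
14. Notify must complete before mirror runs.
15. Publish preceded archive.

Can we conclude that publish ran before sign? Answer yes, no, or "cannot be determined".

yes

Chain the constraints: publish → archive → sign. Each link is directly stated, so publish comes before sign.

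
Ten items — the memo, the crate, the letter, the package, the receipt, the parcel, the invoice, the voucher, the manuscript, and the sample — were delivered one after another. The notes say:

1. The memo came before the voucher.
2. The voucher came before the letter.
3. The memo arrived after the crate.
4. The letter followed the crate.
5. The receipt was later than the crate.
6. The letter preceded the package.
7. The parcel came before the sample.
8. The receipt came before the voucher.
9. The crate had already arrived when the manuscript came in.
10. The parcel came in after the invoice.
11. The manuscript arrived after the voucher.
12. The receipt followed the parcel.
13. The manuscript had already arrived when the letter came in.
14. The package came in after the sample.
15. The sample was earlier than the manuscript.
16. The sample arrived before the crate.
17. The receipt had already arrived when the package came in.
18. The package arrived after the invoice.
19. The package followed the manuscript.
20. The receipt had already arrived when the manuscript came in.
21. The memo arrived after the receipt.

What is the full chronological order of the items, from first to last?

the invoice, the parcel, the sample, the crate, the receipt, the memo, the voucher, the manuscript, the letter, the package

The constraints fix every adjacent pair, so only one ordering works:
the invoice → the parcel → the sample → the crate → the receipt → the memo → the voucher → the manuscript → the letter → the package.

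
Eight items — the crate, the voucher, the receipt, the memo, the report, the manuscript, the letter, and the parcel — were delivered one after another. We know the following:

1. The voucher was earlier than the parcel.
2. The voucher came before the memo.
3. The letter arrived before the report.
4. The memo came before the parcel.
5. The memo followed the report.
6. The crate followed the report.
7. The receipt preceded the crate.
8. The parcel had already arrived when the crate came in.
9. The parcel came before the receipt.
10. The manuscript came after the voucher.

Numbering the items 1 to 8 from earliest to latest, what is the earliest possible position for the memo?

The letter, the report, and the voucher must all come before the memo — 3 forced predecessors.
Nothing else is forced ahead of the memo, so its earliest slot is position 3 + 1 = 4.

4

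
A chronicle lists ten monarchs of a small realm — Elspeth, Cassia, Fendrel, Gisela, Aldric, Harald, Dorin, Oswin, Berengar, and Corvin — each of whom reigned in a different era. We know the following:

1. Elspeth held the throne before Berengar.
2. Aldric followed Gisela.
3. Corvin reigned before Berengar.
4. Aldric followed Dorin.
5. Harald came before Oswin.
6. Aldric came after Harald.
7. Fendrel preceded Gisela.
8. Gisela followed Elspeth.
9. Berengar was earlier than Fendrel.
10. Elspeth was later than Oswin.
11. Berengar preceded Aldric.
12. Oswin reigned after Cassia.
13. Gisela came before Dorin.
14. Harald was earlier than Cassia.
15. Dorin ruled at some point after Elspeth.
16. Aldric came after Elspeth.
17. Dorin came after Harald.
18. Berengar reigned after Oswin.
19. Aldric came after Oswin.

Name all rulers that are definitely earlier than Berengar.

Directly stated before Berengar: Corvin, Elspeth, and Oswin.
Cassia reaches Berengar via Cassia → Oswin → Berengar.
Harald reaches Berengar via Harald → Oswin → Berengar.

Cassia, Corvin, Elspeth, Harald, Oswin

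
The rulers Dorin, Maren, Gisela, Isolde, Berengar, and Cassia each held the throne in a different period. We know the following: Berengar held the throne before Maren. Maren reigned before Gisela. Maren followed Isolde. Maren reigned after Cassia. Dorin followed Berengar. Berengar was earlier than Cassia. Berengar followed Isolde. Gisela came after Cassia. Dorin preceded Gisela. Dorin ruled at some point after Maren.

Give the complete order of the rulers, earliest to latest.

The constraints fix every adjacent pair, so only one ordering works:
Isolde → Berengar → Cassia → Maren → Dorin → Gisela.

Isolde, Berengar, Cassia, Maren, Dorin, Gisela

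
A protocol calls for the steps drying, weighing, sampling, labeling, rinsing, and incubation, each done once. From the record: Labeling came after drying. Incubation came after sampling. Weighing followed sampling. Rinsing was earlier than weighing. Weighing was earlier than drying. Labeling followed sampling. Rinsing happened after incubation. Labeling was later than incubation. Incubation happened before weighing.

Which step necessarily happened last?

labeling

Every other step has a chain of constraints placing it before labeling, so labeling is last.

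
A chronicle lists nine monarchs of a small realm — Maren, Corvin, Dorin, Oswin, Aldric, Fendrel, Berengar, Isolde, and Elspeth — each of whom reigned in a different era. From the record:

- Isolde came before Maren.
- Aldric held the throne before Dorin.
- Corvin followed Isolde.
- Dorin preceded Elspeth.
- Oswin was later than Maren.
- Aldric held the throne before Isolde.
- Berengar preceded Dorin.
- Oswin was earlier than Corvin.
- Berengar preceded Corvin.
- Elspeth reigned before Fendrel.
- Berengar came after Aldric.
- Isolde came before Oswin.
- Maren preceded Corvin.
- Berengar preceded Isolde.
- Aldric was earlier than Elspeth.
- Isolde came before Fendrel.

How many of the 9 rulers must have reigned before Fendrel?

Directly stated before Fendrel: Elspeth and Isolde.
Aldric reaches Fendrel via Aldric → Isolde → Fendrel.
Berengar reaches Fendrel via Berengar → Isolde → Fendrel.
Dorin reaches Fendrel via Dorin → Elspeth → Fendrel.
That's Aldric, Berengar, Dorin, Elspeth, and Isolde — 5 in all.

5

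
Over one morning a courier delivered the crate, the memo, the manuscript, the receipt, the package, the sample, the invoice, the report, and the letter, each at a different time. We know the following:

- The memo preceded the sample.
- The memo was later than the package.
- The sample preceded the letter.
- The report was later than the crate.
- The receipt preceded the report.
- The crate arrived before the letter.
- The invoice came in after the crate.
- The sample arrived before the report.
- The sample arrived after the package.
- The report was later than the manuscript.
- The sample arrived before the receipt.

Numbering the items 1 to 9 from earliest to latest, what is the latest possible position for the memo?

The memo must come before the letter, the receipt, the report, and the sample — 4 items forced after it.
Everything else can be placed before the memo in some valid order, so the memo can sit as late as position 9 − 4 = 5.

5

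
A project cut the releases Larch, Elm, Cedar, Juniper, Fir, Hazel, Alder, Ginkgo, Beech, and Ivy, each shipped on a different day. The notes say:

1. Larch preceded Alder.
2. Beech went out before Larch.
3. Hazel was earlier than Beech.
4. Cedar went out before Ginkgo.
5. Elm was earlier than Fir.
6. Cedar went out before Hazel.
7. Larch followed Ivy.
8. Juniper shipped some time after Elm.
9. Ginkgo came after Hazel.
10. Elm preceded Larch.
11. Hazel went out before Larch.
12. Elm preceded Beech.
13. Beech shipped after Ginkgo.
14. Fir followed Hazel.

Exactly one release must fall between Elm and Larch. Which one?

Tracing the constraints gives Elm → Beech → Larch, so Beech sits after Elm and before Larch.
No other release is forced both after Elm and before Larch.

Beech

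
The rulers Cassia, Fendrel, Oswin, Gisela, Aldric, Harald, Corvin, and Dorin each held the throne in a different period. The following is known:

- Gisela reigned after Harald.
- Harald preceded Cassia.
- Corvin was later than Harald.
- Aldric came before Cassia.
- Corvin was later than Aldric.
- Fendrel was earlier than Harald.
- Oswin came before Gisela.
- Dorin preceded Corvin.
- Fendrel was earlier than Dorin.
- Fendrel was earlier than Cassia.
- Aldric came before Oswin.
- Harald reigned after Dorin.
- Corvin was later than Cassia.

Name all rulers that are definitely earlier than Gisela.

Directly stated before Gisela: Harald and Oswin.
Aldric reaches Gisela via Aldric → Oswin → Gisela.
Dorin reaches Gisela via Dorin → Harald → Gisela.
Fendrel reaches Gisela via Fendrel → Harald → Gisela.
No chain forces Cassia (or any of the others) ahead of Gisela.

Aldric, Dorin, Fendrel, Harald, Oswin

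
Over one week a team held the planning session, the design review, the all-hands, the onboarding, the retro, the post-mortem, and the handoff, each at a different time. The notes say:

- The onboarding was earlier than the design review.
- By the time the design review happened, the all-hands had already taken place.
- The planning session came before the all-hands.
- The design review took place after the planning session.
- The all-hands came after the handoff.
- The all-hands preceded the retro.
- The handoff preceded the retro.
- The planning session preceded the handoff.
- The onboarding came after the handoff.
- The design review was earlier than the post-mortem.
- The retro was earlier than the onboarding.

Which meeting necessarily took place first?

The planning session has a chain of constraints placing it before every other meeting, so the planning session must be first.

the planning session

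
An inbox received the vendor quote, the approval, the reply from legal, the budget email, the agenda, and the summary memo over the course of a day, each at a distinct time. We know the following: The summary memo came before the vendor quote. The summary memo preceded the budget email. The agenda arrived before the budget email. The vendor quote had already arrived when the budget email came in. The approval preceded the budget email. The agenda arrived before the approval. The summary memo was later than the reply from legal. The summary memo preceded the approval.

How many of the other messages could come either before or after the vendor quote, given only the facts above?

2

Forced before the vendor quote: the reply from legal and the summary memo; forced after the vendor quote: the budget email.
That leaves the agenda and the approval with no forced order relative to the vendor quote — 2.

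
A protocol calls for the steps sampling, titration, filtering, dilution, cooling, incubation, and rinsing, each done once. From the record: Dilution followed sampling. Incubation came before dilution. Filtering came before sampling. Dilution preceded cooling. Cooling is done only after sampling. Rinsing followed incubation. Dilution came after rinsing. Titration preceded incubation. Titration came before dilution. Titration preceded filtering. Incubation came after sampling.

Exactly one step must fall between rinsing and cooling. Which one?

dilution

Tracing the constraints gives rinsing → dilution → cooling, so dilution sits after rinsing and before cooling.
No other step is forced both after rinsing and before cooling.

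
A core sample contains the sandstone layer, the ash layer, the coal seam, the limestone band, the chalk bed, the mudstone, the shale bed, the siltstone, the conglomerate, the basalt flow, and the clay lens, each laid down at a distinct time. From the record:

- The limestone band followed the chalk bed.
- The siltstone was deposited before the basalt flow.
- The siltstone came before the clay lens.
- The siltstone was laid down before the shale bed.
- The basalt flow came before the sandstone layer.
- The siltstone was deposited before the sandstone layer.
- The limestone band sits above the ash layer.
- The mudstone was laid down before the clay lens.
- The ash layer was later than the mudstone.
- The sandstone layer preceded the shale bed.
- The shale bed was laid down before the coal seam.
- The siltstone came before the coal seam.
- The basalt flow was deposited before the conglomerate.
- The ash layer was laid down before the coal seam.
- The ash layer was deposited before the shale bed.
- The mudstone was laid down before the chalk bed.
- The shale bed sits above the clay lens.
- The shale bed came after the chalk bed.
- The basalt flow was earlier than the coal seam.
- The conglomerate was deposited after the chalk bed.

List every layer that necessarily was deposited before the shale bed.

Directly stated before the shale bed: the ash layer, the chalk bed, the clay lens, the sandstone layer, and the siltstone.
The basalt flow reaches the shale bed via the basalt flow → the sandstone layer → the shale bed.
The mudstone reaches the shale bed via the mudstone → the chalk bed → the shale bed.

the ash layer, the basalt flow, the chalk bed, the clay lens, the mudstone, the sandstone layer, the siltstone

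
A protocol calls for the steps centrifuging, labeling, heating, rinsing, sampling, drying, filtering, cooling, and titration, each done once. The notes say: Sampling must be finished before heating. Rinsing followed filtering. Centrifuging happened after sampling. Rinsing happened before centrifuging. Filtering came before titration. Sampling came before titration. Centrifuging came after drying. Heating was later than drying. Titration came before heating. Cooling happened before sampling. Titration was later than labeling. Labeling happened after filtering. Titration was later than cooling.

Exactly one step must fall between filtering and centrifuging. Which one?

rinsing

Tracing the constraints gives filtering → rinsing → centrifuging, so rinsing sits after filtering and before centrifuging.
No other step is forced both after filtering and before centrifuging.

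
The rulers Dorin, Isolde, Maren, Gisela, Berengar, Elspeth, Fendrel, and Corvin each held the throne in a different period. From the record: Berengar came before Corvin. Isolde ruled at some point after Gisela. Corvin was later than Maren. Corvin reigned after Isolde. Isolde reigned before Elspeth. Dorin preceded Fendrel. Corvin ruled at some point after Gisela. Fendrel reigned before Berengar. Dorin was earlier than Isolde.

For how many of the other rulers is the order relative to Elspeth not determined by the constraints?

4

Forced before Elspeth: Dorin, Gisela, and Isolde.
That leaves Berengar, Corvin, Fendrel, and Maren with no forced order relative to Elspeth — 4.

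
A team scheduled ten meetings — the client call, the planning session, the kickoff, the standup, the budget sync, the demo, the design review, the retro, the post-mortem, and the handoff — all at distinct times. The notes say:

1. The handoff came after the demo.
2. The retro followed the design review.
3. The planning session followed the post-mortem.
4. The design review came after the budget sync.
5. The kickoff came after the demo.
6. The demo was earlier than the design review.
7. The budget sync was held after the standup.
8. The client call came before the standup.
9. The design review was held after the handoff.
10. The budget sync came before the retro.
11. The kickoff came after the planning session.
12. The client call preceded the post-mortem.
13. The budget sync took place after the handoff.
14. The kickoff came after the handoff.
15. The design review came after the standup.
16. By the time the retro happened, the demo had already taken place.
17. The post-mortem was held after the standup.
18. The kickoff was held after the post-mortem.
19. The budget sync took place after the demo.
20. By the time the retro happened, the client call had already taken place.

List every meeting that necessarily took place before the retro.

Directly stated before the retro: the budget sync, the client call, the demo, and the design review.
The handoff reaches the retro via the handoff → the design review → the retro.
The standup reaches the retro via the standup → the design review → the retro.

the budget sync, the client call, the demo, the design review, the handoff, the standup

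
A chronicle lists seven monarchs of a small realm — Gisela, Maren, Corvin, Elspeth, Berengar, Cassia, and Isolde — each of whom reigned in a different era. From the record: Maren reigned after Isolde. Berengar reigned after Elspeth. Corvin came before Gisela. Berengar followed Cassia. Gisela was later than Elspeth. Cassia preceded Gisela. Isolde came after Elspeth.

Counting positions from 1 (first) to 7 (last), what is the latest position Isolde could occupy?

6

Isolde must come before Maren — 1 ruler forced after them.
Everything else can be placed before Isolde in some valid order, so Isolde can sit as late as position 7 − 1 = 6.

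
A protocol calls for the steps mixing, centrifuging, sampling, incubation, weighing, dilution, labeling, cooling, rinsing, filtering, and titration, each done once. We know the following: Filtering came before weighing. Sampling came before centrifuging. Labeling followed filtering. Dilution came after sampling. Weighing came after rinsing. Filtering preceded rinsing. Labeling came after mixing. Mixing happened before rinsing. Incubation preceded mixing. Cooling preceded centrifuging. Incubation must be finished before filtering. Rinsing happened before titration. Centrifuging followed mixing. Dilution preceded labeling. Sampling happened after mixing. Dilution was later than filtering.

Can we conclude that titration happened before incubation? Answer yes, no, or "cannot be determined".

Tracing the constraints gives incubation → filtering → rinsing → titration, so incubation must come before titration.
That means titration cannot be before incubation.

no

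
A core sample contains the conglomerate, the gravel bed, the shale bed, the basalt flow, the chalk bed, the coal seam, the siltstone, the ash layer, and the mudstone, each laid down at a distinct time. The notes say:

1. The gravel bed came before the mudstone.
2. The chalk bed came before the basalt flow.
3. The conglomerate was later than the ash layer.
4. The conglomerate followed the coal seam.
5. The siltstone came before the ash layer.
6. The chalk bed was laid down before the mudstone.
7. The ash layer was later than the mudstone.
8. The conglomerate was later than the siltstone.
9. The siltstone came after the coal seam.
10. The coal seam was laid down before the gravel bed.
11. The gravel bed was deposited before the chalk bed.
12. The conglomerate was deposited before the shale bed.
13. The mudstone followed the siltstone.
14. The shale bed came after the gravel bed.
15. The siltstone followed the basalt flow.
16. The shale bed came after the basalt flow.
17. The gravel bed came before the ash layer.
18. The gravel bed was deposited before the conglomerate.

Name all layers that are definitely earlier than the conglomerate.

the ash layer, the basalt flow, the chalk bed, the coal seam, the gravel bed, the mudstone, the siltstone

Directly stated before the conglomerate: the ash layer, the coal seam, the gravel bed, and the siltstone.
The basalt flow reaches the conglomerate via the basalt flow → the siltstone → the conglomerate.
The chalk bed reaches the conglomerate via the chalk bed → the basalt flow → the siltstone → the conglomerate.
The mudstone reaches the conglomerate via the mudstone → the ash layer → the conglomerate.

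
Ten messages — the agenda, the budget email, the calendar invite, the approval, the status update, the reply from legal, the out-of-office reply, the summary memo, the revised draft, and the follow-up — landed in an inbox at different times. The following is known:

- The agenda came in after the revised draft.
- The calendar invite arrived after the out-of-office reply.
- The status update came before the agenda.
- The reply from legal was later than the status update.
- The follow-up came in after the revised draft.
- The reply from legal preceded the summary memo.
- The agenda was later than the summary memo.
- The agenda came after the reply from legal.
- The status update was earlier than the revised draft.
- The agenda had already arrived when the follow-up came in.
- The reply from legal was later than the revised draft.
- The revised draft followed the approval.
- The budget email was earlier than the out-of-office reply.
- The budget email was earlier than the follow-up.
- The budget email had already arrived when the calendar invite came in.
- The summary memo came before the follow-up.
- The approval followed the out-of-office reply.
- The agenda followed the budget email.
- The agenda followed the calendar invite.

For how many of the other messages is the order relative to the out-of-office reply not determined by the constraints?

1

Forced before the out-of-office reply: the budget email; forced after the out-of-office reply: the agenda, the approval, the calendar invite, the follow-up, the reply from legal, the revised draft, and the summary memo.
That leaves the status update with no forced order relative to the out-of-office reply — 1.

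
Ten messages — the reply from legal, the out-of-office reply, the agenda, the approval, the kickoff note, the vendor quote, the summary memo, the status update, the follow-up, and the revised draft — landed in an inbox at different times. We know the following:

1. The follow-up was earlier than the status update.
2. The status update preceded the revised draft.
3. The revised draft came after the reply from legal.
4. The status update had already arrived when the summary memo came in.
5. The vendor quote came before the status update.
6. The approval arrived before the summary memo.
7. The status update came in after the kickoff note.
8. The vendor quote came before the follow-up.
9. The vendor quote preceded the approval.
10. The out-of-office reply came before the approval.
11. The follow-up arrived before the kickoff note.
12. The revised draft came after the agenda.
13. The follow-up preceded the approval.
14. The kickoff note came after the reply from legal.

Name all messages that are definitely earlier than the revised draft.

Directly stated before the revised draft: the agenda, the reply from legal, and the status update.
The follow-up reaches the revised draft via the follow-up → the status update → the revised draft.
The kickoff note reaches the revised draft via the kickoff note → the status update → the revised draft.
The vendor quote reaches the revised draft via the vendor quote → the status update → the revised draft.

the agenda, the follow-up, the kickoff note, the reply from legal, the status update, the vendor quote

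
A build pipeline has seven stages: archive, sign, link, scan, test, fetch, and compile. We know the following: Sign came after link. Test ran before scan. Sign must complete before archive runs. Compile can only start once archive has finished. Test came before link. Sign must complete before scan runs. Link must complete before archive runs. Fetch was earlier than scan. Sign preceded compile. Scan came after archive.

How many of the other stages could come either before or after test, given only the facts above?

1

Forced after test: archive, compile, link, scan, and sign.
That leaves fetch with no forced order relative to test — 1.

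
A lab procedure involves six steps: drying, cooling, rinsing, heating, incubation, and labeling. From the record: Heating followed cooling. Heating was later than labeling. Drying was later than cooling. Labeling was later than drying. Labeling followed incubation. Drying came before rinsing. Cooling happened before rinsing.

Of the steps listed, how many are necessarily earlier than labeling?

3

Directly stated before labeling: drying and incubation.
Cooling reaches labeling via cooling → drying → labeling.
No chain forces rinsing (or any of the others) ahead of labeling.
That's cooling, drying, and incubation — 3 in all.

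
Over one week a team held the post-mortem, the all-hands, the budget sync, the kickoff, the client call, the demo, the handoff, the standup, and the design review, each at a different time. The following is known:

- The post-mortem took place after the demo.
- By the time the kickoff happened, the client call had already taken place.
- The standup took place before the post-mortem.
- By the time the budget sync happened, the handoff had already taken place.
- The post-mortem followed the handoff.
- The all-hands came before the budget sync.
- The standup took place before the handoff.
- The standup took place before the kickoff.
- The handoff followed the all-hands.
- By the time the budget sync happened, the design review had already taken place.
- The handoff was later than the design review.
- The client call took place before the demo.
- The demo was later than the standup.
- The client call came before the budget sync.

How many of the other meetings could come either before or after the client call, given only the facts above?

Forced after the client call: the budget sync, the demo, the kickoff, and the post-mortem.
That leaves the all-hands, the design review, the handoff, and the standup with no forced order relative to the client call — 4.

4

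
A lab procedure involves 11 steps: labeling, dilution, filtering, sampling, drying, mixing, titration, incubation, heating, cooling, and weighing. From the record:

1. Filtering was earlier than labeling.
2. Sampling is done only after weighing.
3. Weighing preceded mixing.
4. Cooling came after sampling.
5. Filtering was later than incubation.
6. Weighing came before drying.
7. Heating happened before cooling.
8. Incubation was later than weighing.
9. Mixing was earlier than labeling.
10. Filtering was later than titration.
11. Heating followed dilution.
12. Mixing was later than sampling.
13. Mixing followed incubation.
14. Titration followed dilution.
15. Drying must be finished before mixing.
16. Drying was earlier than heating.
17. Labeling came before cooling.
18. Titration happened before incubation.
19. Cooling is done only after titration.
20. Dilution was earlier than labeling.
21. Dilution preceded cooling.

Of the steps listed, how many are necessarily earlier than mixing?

6

Directly stated before mixing: drying, incubation, sampling, and weighing.
Dilution reaches mixing via dilution → titration → incubation → mixing.
Titration reaches mixing via titration → incubation → mixing.
No chain forces filtering (or any of the others) ahead of mixing.
That's dilution, drying, incubation, sampling, titration, and weighing — 6 in all.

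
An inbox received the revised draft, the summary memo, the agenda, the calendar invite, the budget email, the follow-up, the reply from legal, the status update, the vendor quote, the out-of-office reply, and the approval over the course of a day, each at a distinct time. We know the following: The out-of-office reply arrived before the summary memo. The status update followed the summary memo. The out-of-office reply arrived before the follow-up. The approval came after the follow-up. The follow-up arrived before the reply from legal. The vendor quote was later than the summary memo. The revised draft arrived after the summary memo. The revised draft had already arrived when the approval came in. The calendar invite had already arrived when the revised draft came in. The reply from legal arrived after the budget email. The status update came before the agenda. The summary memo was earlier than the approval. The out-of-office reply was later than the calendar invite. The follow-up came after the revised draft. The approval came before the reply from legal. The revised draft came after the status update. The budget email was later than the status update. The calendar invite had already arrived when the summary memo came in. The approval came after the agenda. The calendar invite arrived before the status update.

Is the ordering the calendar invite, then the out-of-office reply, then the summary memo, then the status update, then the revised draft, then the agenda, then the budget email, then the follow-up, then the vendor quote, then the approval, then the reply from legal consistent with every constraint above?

yes

Check each stated constraint against the proposed order — e.g. the summary memo is ahead of the vendor quote; the summary memo is ahead of the approval. Every pair is in the required order; nothing is violated.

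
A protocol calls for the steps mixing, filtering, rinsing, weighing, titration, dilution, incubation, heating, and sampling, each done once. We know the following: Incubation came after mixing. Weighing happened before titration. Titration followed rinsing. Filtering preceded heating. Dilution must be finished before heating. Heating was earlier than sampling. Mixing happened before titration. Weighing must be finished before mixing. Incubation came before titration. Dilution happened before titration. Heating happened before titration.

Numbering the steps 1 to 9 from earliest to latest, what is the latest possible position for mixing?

Mixing must come before incubation and titration — 2 steps forced after it.
Everything else can be placed before mixing in some valid order, so mixing can sit as late as position 9 − 2 = 7.

7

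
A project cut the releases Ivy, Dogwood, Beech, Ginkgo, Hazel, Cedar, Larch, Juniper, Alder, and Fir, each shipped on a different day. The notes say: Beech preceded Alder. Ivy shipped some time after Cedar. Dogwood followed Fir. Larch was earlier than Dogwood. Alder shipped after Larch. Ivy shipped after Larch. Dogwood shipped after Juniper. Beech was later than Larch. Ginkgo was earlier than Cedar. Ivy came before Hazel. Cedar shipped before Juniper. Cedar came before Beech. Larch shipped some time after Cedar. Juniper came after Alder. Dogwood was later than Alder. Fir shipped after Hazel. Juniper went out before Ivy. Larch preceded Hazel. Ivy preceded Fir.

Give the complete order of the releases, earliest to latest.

Ginkgo, Cedar, Larch, Beech, Alder, Juniper, Ivy, Hazel, Fir, Dogwood

The constraints fix every adjacent pair, so only one ordering works:
Ginkgo → Cedar → Larch → Beech → Alder → Juniper → Ivy → Hazel → Fir → Dogwood.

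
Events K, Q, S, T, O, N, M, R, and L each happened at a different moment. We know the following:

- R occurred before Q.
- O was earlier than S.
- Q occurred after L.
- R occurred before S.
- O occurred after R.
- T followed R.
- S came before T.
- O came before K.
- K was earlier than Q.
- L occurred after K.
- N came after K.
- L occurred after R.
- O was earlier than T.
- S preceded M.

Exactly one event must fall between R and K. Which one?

O

Tracing the constraints gives R → O → K, so O sits after R and before K.
No other event is forced both after R and before K.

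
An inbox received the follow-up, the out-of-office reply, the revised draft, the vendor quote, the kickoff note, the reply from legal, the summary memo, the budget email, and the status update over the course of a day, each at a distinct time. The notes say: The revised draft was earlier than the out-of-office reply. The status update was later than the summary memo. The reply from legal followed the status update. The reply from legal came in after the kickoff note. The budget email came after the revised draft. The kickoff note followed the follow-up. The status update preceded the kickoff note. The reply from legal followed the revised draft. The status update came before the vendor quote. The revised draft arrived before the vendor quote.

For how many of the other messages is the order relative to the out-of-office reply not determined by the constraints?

7

Forced before the out-of-office reply: the revised draft.
That leaves the budget email, the follow-up, the kickoff note, the reply from legal, the status update, the summary memo, and the vendor quote with no forced order relative to the out-of-office reply — 7.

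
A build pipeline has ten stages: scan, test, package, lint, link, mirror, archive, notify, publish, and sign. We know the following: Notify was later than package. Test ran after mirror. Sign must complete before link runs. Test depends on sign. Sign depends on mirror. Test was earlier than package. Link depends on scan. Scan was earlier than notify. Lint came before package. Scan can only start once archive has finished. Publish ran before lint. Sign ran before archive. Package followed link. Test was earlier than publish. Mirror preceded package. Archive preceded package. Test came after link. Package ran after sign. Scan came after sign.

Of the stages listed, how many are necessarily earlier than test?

Directly stated before test: link, mirror, and sign.
Archive reaches test via archive → scan → link → test.
Scan reaches test via scan → link → test.
That's archive, link, mirror, scan, and sign — 5 in all.

5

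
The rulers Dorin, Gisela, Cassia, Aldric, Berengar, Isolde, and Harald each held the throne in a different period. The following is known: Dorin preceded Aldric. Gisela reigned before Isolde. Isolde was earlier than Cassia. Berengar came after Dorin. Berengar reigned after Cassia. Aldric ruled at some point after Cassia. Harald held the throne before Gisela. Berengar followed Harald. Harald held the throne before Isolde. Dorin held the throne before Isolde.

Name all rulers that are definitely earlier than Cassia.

Directly stated before Cassia: Isolde.
Dorin reaches Cassia via Dorin → Isolde → Cassia.
Gisela reaches Cassia via Gisela → Isolde → Cassia.
Harald reaches Cassia via Harald → Isolde → Cassia.
No chain forces Aldric (or any of the others) ahead of Cassia.

Dorin, Gisela, Harald, Isolde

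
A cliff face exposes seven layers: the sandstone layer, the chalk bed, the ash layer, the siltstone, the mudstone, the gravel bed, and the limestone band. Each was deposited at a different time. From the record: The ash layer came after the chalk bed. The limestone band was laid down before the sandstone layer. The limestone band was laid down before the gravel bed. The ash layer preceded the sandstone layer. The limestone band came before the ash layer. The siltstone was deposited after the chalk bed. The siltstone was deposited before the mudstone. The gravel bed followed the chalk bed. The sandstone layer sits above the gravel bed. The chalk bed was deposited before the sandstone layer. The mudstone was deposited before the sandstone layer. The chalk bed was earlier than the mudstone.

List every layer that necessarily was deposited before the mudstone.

the chalk bed, the siltstone

Directly stated before the mudstone: the chalk bed and the siltstone.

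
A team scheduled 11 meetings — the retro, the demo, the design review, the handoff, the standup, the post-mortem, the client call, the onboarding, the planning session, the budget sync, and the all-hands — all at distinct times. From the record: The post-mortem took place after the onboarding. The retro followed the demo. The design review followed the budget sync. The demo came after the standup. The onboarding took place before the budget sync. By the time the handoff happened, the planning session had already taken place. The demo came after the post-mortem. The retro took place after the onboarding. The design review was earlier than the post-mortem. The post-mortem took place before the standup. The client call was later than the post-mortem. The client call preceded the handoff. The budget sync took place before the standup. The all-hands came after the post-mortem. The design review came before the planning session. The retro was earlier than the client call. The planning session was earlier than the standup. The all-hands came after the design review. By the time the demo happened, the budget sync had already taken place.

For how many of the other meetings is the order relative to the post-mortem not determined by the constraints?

Forced before the post-mortem: the budget sync, the design review, and the onboarding; forced after the post-mortem: the all-hands, the client call, the demo, the handoff, the retro, and the standup.
That leaves the planning session with no forced order relative to the post-mortem — 1.

1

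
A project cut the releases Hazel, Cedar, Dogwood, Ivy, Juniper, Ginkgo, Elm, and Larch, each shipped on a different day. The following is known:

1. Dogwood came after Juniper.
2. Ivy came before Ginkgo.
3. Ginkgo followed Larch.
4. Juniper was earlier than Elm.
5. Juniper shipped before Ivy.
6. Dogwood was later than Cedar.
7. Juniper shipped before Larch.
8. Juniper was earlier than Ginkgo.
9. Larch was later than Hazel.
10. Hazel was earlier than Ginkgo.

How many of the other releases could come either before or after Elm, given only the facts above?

Forced before Elm: Juniper.
That leaves Cedar, Dogwood, Ginkgo, Hazel, Ivy, and Larch with no forced order relative to Elm — 6.

6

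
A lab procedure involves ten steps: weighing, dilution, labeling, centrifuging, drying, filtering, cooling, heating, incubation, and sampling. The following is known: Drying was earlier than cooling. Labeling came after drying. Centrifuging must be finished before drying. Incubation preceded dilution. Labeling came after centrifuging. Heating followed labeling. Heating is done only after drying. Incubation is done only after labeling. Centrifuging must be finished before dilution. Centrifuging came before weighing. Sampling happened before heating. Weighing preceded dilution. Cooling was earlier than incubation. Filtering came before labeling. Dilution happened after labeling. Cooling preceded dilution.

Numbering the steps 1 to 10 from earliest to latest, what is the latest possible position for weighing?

Weighing must come before dilution — 1 step forced after it.
Everything else can be placed before weighing in some valid order, so weighing can sit as late as position 10 − 1 = 9.

9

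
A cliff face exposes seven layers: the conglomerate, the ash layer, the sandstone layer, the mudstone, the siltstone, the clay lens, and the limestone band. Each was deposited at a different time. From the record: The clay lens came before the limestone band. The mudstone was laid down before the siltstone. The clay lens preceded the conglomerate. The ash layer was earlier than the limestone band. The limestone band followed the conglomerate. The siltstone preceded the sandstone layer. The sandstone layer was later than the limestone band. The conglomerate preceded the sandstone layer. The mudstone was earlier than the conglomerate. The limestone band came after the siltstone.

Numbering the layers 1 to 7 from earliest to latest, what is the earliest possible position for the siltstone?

2

The mudstone must come before the siltstone — 1 forced predecessor.
Nothing else is forced ahead of the siltstone, so its earliest slot is position 1 + 1 = 2.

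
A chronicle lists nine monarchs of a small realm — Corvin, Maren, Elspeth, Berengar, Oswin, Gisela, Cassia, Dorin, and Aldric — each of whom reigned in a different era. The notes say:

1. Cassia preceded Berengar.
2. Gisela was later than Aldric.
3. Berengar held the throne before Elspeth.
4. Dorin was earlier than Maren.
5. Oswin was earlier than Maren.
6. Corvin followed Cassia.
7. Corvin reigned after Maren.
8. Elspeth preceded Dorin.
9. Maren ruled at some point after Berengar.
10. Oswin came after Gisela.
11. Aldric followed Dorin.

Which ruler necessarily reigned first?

Cassia has a chain of constraints placing them before every other ruler, so Cassia must be first.

Cassia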